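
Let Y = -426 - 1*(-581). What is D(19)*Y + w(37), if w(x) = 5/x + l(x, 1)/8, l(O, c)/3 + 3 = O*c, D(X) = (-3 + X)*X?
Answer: 6975667/148 ≈ 47133.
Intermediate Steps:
D(X) = X*(-3 + X)
l(O, c) = -9 + 3*O*c (l(O, c) = -9 + 3*(O*c) = -9 + 3*O*c)
Y = 155 (Y = -426 + 581 = 155)
w(x) = -9/8 + 5/x + 3*x/8 (w(x) = 5/x + (-9 + 3*x*1)/8 = 5/x + (-9 + 3*x)*(⅛) = 5/x + (-9/8 + 3*x/8) = -9/8 + 5/x + 3*x/8)
D(19)*Y + w(37) = (19*(-3 + 19))*155 + (⅛)*(40 + 3*37*(-3 + 37))/37 = (19*16)*155 + (⅛)*(1/37)*(40 + 3*37*34) = 304*155 + (⅛)*(1/37)*(40 + 3774) = 47120 + (⅛)*(1/37)*3814 = 47120 + 1907/148 = 6975667/148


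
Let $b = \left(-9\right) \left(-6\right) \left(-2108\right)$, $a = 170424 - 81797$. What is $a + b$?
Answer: $-25205$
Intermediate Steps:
$a = 88627$ ($a = 170424 - 81797 = 88627$)
$b = -113832$ ($b = 54 \left(-2108\right) = -113832$)
$a + b = 88627 - 113832 = -25205$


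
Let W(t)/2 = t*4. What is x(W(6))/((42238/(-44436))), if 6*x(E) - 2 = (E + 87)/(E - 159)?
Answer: -15341/111629 ≈ -0.13743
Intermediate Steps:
W(t) = 8*t (W(t) = 2*(t*4) = 2*(4*t) = 8*t)
x(E) = ⅓ + (87 + E)/(6*(-159 + E)) (x(E) = ⅓ + ((E + 87)/(E - 159))/6 = ⅓ + ((87 + E)/(-159 + E))/6 = ⅓ + (87 + E)/(6*(-159 + E)))
x(W(6))/((42238/(-44436))) = ((-77 + 8*6)/(2*(-159 + 8*6)))/((42238/(-44436))) = ((-77 + 48)/(2*(-159 + 48)))/((42238*(-1/44436))) = ((½)*(-29)/(-111))/(-3017/3174) = ((½)*(-1/111)*(-29))*(-3174/3017) = (29/222)*(-3174/3017) = -15341/111629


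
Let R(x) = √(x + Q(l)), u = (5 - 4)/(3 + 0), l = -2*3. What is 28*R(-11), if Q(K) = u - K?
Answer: 28*I*√42/3 ≈ 60.487*I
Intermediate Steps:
l = -6
u = ⅓ (u = 1/3 = 1*(⅓) = ⅓ ≈ 0.33333)
Q(K) = ⅓ - K
R(x) = √(19/3 + x) (R(x) = √(x + (⅓ - 1*(-6))) = √(x + (⅓ + 6)) = √(x + 19/3) = √(19/3 + x))
28*R(-11) = 28*(√(57 + 9*(-11))/3) = 28*(√(57 - 99)/3) = 28*(√(-42)/3) = 28*((I*√42)/3) = 28*(I*√42/3) = 28*I*√42/3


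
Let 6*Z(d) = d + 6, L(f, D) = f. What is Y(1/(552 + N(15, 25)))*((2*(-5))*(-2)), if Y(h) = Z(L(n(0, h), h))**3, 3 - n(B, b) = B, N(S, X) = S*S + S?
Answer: 135/2 ≈ 67.500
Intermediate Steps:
N(S, X) = S + S**2 (N(S, X) = S**2 + S = S + S**2)
n(B, b) = 3 - B
Z(d) = 1 + d/6 (Z(d) = (d + 6)/6 = (6 + d)/6 = 1 + d/6)
Y(h) = 27/8 (Y(h) = (1 + (3 - 1*0)/6)**3 = (1 + (3 + 0)/6)**3 = (1 + (1/6)*3)**3 = (1 + 1/2)**3 = (3/2)**3 = 27/8)
Y(1/(552 + N(15, 25)))*((2*(-5))*(-2)) = 27*((2*(-5))*(-2))/8 = 27*(-10*(-2))/8 = (27/8)*20 = 135/2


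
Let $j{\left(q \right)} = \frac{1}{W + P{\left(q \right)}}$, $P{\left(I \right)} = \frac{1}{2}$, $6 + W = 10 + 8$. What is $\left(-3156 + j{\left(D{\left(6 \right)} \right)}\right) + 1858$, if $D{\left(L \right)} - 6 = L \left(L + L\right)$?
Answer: $- \frac{32448}{25} \approx -1297.9$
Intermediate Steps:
$W = 12$ ($W = -6 + \left(10 + 8\right) = -6 + 18 = 12$)
$D{\left(L \right)} = 6 + 2 L^{2}$ ($D{\left(L \right)} = 6 + L \left(L + L\right) = 6 + L 2 L = 6 + 2 L^{2}$)
$P{\left(I \right)} = \frac{1}{2}$
$j{\left(q \right)} = \frac{2}{25}$ ($j{\left(q \right)} = \frac{1}{12 + \frac{1}{2}} = \frac{1}{\frac{25}{2}} = \frac{2}{25}$)
$\left(-3156 + j{\left(D{\left(6 \right)} \right)}\right) + 1858 = \left(-3156 + \frac{2}{25}\right) + 1858 = - \frac{78898}{25} + 1858 = - \frac{32448}{25}$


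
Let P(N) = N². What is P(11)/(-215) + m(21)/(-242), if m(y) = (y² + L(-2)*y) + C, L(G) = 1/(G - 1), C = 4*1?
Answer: -61726/26015 ≈ -2.3727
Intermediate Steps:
C = 4
L(G) = 1/(-1 + G)
m(y) = 4 + y² - y/3 (m(y) = (y² + y/(-1 - 2)) + 4 = (y² + y/(-3)) + 4 = (y² - y/3) + 4 = 4 + y² - y/3)
P(11)/(-215) + m(21)/(-242) = 11²/(-215) + (4 + 21² - ⅓*21)/(-242) = 121*(-1/215) + (4 + 441 - 7)*(-1/242) = -121/215 + 438*(-1/242) = -121/215 - 219/121 = -61726/26015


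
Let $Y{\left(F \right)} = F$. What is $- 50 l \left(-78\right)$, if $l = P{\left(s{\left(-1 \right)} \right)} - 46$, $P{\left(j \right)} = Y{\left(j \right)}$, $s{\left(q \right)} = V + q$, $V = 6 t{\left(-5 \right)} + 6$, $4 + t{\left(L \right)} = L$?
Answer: $-370500$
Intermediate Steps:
$t{\left(L \right)} = -4 + L$
$V = -48$ ($V = 6 \left(-4 - 5\right) + 6 = 6 \left(-9\right) + 6 = -54 + 6 = -48$)
$s{\left(q \right)} = -48 + q$
$P{\left(j \right)} = j$
$l = -95$ ($l = \left(-48 - 1\right) - 46 = -49 - 46 = -95$)
$- 50 l \left(-78\right) = \left(-50\right) \left(-95\right) \left(-78\right) = 4750 \left(-78\right) = -370500$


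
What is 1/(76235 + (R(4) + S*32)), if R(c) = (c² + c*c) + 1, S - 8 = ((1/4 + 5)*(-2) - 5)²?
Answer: 1/84212 ≈ 1.1875e-5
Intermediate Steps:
S = 993/4 (S = 8 + ((1/4 + 5)*(-2) - 5)² = 8 + ((¼ + 5)*(-2) - 5)² = 8 + ((21/4)*(-2) - 5)² = 8 + (-21/2 - 5)² = 8 + (-31/2)² = 8 + 961/4 = 993/4 ≈ 248.25)
R(c) = 1 + 2*c² (R(c) = (c² + c²) + 1 = 2*c² + 1 = 1 + 2*c²)
1/(76235 + (R(4) + S*32)) = 1/(76235 + ((1 + 2*4²) + (993/4)*32)) = 1/(76235 + ((1 + 2*16) + 7944)) = 1/(76235 + ((1 + 32) + 7944)) = 1/(76235 + (33 + 7944)) = 1/(76235 + 7977) = 1/84212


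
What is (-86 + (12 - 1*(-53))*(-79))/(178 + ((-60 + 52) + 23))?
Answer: -5221/193 ≈ -27.052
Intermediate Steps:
(-86 + (12 - 1*(-53))*(-79))/(178 + ((-60 + 52) + 23)) = (-86 + (12 + 53)*(-79))/(178 + (-8 + 23)) = (-86 + 65*(-79))/(178 + 15) = (-86 - 5135)/193 = (1/193)*(-5221) = -5221/193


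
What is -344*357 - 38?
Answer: -122846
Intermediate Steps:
-344*357 - 38 = -122808 - 38 = -122846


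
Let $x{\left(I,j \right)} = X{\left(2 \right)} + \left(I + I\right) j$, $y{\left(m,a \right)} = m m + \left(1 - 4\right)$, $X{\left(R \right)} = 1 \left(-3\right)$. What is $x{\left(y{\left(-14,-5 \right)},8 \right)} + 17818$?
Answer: $20903$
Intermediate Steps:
$X{\left(R \right)} = -3$
$y{\left(m,a \right)} = -3 + m^{2}$ ($y{\left(m,a \right)} = m^{2} + \left(1 - 4\right) = m^{2} - 3 = -3 + m^{2}$)
$x{\left(I,j \right)} = -3 + 2 I j$ ($x{\left(I,j \right)} = -3 + \left(I + I\right) j = -3 + 2 I j$)
$x{\left(y{\left(-14,-5 \right)},8 \right)} + 17818 = \left(-3 + 2 \left(-3 + \left(-14\right)^{2}\right) 8\right) + 17818 = \left(-3 + 2 \left(-3 + 196\right) 8\right) + 17818 = \left(-3 + 2 \cdot 193 \cdot 8\right) + 17818 = \left(-3 + 3088\right) + 17818 = 3085 + 17818 = 20903$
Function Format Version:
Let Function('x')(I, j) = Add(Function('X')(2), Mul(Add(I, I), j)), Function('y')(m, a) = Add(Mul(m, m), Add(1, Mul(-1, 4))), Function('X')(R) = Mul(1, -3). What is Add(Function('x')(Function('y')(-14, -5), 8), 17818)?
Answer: 20903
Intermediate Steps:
Function('X')(R) = -3
Function('y')(m, a) = Add(-3, Pow(m, 2)) (Function('y')(m, a) = Add(Pow(m, 2), Add(1, -4)) = Add(Pow(m, 2), -3) = Add(-3, Pow(m, 2)))
Function('x')(I, j) = Add(-3, Mul(2, I, j)) (Function('x')(I, j) = Add(-3, Mul(Add(I, I), j)) = Add(-3, Mul(Mul(2, I), j)) = Add(-3, Mul(2, I, j)))
Add(Function('x')(Function('y')(-14, -5), 8), 17818) = Add(Add(-3, Mul(2, Add(-3, Pow(-14, 2)), 8)), 17818) = Add(Add(-3, Mul(2, Add(-3, 196), 8)), 17818) = Add(Add(-3, Mul(2, 193, 8)), 17818) = Add(Add(-3, 3088), 17818) = Add(3085, 17818) = 20903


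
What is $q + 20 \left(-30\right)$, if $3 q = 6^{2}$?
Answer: $-588$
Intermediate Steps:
$q = 12$ ($q = \frac{6^{2}}{3} = \frac{1}{3} \cdot 36 = 12$)
$q + 20 \left(-30\right) = 12 + 20 \left(-30\right) = 12 - 600 = -588$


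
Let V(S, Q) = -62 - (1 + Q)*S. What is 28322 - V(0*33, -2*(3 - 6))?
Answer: 28384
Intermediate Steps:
V(S, Q) = -62 - S*(1 + Q)
28322 - V(0*33, -2*(3 - 6)) = 28322 - (-62 - 0*33 - (-2*(3 - 6))*0*33) = 28322 - (-62 - 1*0 - 1*(-2*(-3))*0) = 28322 - (-62 + 0 - 1*6*0) = 28322 - (-62 + 0 + 0) = 28322 - 1*(-62) = 28322 + 62 = 28384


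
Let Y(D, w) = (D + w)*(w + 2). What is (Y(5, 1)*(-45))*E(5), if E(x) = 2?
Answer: -1620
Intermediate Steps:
Y(D, w) = (2 + w)*(D + w) (Y(D, w) = (D + w)*(2 + w) = (2 + w)*(D + w))
(Y(5, 1)*(-45))*E(5) = ((1² + 2*5 + 2*1 + 5*1)*(-45))*2 = ((1 + 10 + 2 + 5)*(-45))*2 = (18*(-45))*2 = -810*2 = -1620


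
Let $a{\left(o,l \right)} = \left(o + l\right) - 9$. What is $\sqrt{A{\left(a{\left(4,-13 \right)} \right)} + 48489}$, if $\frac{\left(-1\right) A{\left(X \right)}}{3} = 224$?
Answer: $3 \sqrt{5313} \approx 218.67$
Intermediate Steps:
$a{\left(o,l \right)} = -9 + l + o$ ($a{\left(o,l \right)} = \left(l + o\right) - 9 = -9 + l + o$)
$A{\left(X \right)} = -672$ ($A{\left(X \right)} = \left(-3\right) 224 = -672$)
$\sqrt{A{\left(a{\left(4,-13 \right)} \right)} + 48489} = \sqrt{-672 + 48489} = \sqrt{47817} = 3 \sqrt{5313}$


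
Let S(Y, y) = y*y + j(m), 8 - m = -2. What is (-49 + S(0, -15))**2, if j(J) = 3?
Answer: 32041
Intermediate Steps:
m = 10 (m = 8 - 1*(-2) = 8 + 2 = 10)
S(Y, y) = 3 + y**2 (S(Y, y) = y*y + 3 = y**2 + 3 = 3 + y**2)
(-49 + S(0, -15))**2 = (-49 + (3 + (-15)**2))**2 = (-49 + (3 + 225))**2 = (-49 + 228)**2 = 179**2 = 32041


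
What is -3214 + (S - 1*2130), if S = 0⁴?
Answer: -5344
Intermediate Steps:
S = 0
-3214 + (S - 1*2130) = -3214 + (0 - 1*2130) = -3214 + (0 - 2130) = -3214 - 2130 = -5344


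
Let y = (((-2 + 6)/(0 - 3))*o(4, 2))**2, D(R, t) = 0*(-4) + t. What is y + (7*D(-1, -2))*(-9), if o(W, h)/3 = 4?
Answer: 382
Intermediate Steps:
o(W, h) = 12 (o(W, h) = 3*4 = 12)
D(R, t) = t (D(R, t) = 0 + t = t)
y = 256 (y = (((-2 + 6)/(0 - 3))*12)**2 = ((4/(-3))*12)**2 = ((4*(-1/3))*12)**2 = (-4/3*12)**2 = (-16)**2 = 256)
y + (7*D(-1, -2))*(-9) = 256 + (7*(-2))*(-9) = 256 - 14*(-9) = 256 + 126 = 382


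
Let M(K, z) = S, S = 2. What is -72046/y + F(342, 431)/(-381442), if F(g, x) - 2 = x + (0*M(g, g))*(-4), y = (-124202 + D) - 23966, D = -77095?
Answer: 27383831453/85924769246 ≈ 0.31870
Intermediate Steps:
M(K, z) = 2
y = -225263 (y = (-124202 - 77095) - 23966 = -201297 - 23966 = -225263)
F(g, x) = 2 + x (F(g, x) = 2 + (x + (0*2)*(-4)) = 2 + (x + 0*(-4)) = 2 + (x + 0) = 2 + x)
-72046/y + F(342, 431)/(-381442) = -72046/(-225263) + (2 + 431)/(-381442) = -72046*(-1/225263) + 433*(-1/381442) = 72046/225263 - 433/381442 = 27383831453/85924769246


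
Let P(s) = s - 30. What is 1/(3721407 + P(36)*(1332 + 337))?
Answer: 1/3731421 ≈ 2.6799e-7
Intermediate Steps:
P(s) = -30 + s
1/(3721407 + P(36)*(1332 + 337)) = 1/(3721407 + (-30 + 36)*(1332 + 337)) = 1/(3721407 + 6*1669) = 1/(3721407 + 10014) = 1/3731421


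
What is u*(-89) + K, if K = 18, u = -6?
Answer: 552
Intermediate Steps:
u*(-89) + K = -6*(-89) + 18 = 534 + 18 = 552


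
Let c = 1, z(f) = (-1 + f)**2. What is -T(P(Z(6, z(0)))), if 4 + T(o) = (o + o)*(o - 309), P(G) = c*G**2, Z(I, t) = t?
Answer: 620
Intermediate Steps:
P(G) = G**2 (P(G) = 1*G**2 = G**2)
T(o) = -4 + 2*o*(-309 + o) (T(o) = -4 + (o + o)*(o - 309) = -4 + (2*o)*(-309 + o) = -4 + 2*o*(-309 + o))
-T(P(Z(6, z(0)))) = -(-4 - 618*(-1 + 0)**4 + 2*(((-1 + 0)**2)**2)**2) = -(-4 - 618*((-1)**2)**2 + 2*(((-1)**2)**2)**2) = -(-4 - 618*1**2 + 2*(1**2)**2) = -(-4 - 618*1 + 2*1**2) = -(-4 - 618 + 2*1) = -(-4 - 618 + 2) = -1*(-620) = 620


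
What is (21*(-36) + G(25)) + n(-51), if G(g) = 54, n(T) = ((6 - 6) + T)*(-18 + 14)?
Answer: -498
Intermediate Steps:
n(T) = -4*T (n(T) = (0 + T)*(-4) = T*(-4) = -4*T)
(21*(-36) + G(25)) + n(-51) = (21*(-36) + 54) - 4*(-51) = (-756 + 54) + 204 = -702 + 204 = -498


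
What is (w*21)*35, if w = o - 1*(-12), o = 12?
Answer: 17640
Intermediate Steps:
w = 24 (w = 12 - 1*(-12) = 12 + 12 = 24)
(w*21)*35 = (24*21)*35 = 504*35 = 17640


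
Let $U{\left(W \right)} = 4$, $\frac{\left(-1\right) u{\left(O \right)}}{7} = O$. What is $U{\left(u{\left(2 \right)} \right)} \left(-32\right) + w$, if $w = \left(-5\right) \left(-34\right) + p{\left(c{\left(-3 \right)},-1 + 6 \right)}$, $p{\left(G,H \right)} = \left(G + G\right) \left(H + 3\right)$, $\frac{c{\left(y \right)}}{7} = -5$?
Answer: $-518$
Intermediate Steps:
$u{\left(O \right)} = - 7 O$
$c{\left(y \right)} = -35$ ($c{\left(y \right)} = 7 \left(-5\right) = -35$)
$p{\left(G,H \right)} = 2 G \left(3 + H\right)$
$w = -390$ ($w = \left(-5\right) \left(-34\right) + 2 \left(-35\right) \left(3 + \left(-1 + 6\right)\right) = 170 + 2 \left(-35\right) \left(3 + 5\right) = 170 + 2 \left(-35\right) 8 = 170 - 560 = -390$)
$U{\left(u{\left(2 \right)} \right)} \left(-32\right) + w = 4 \left(-32\right) - 390 = -128 - 390 = -518$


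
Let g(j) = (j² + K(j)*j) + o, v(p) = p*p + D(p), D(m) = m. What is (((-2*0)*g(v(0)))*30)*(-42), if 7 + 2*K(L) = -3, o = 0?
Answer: 0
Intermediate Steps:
K(L) = -5 (K(L) = -7/2 + (½)*(-3) = -7/2 - 3/2 = -5)
v(p) = p + p² (v(p) = p*p + p = p² + p = p + p²)
g(j) = j² - 5*j (g(j) = (j² - 5*j) + 0 = j² - 5*j)
(((-2*0)*g(v(0)))*30)*(-42) = (((-2*0)*((0*(1 + 0))*(-5 + 0*(1 + 0))))*30)*(-42) = ((0*((0*1)*(-5 + 0*1)))*30)*(-42) = ((0*(0*(-5 + 0)))*30)*(-42) = ((0*(0*(-5)))*30)*(-42) = ((0*0)*30)*(-42) = (0*30)*(-42) = 0*(-42) = 0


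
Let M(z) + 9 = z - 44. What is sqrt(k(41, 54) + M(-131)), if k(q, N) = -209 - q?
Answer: I*sqrt(434) ≈ 20.833*I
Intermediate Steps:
M(z) = -53 + z (M(z) = -9 + (z - 44) = -9 + (-44 + z) = -53 + z)
sqrt(k(41, 54) + M(-131)) = sqrt((-209 - 1*41) + (-53 - 131)) = sqrt((-209 - 41) - 184) = sqrt(-250 - 184) = sqrt(-434) = I*sqrt(434)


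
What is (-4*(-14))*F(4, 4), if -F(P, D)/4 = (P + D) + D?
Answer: -2688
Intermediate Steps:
F(P, D) = -8*D - 4*P (F(P, D) = -4*((P + D) + D) = -4*((D + P) + D) = -4*(P + 2*D) = -8*D - 4*P)
(-4*(-14))*F(4, 4) = (-4*(-14))*(-8*4 - 4*4) = 56*(-32 - 16) = 56*(-48) = -2688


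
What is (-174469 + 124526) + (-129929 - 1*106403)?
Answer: -286275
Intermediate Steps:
(-174469 + 124526) + (-129929 - 1*106403) = -49943 + (-129929 - 106403) = -49943 - 236332 = -286275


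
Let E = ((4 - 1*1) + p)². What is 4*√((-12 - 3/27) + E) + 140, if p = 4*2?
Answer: 140 + 56*√5/3 ≈ 181.74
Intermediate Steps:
p = 8
E = 121 (E = ((4 - 1*1) + 8)² = ((4 - 1) + 8)² = (3 + 8)² = 11² = 121)
4*√((-12 - 3/27) + E) + 140 = 4*√((-12 - 3/27) + 121) + 140 = 4*√((-12 - 3*1/27) + 121) + 140 = 4*√((-12 - ⅑) + 121) + 140 = 4*√(-109/9 + 121) + 140 = 4*√(980/9) + 140 = 4*(14*√5/3) + 140 = 56*√5/3 + 140 = 140 + 56*√5/3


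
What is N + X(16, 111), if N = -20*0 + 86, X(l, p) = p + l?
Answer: 213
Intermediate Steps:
X(l, p) = l + p
N = 86 (N = 0 + 86 = 86)
N + X(16, 111) = 86 + (16 + 111) = 86 + 127 = 213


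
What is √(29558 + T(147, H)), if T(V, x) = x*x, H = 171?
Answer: √58799 ≈ 242.49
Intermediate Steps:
T(V, x) = x²
√(29558 + T(147, H)) = √(29558 + 171²) = √(29558 + 29241) = √58799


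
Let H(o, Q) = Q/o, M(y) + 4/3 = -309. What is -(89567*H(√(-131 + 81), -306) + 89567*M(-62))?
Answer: 83386877/3 - 13703751*I*√2/5 ≈ 2.7796e+7 - 3.876e+6*I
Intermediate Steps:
M(y) = -931/3 (M(y) = -4/3 - 309 = -931/3)
-(89567*H(√(-131 + 81), -306) + 89567*M(-62)) = -(-83386877/3 - 27407502/√(-131 + 81)) = -(-83386877/3 - (-13703751)*I*√2/5) = -(-83386877/3 + 13703751*I*√2/5) = -89567*(-931/3 + 153*I*√2/5) = 83386877/3 - 13703751*I*√2/5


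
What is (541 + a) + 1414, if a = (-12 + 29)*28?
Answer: 2431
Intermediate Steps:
a = 476 (a = 17*28 = 476)
(541 + a) + 1414 = (541 + 476) + 1414 = 1017 + 1414 = 2431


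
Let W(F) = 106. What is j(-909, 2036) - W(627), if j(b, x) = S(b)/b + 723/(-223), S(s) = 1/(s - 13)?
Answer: -20416905155/186895854 ≈ -109.24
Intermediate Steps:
S(s) = 1/(-13 + s)
j(b, x) = -723/223 + 1/(b*(-13 + b)) (j(b, x) = 1/((-13 + b)*b) + 723/(-223) = 1/(b*(-13 + b)) + 723*(-1/223) = 1/(b*(-13 + b)) - 723/223 = -723/223 + 1/(b*(-13 + b)))
j(-909, 2036) - W(627) = (1/223)*(223 - 723*(-909)*(-13 - 909))/(-909*(-13 - 909)) - 1*106 = (1/223)*(-1/909)*(223 - 723*(-909)*(-922))/(-922) - 106 = (1/223)*(-1/909)*(-1/922)*(223 - 605944854) - 106 = (1/223)*(-1/909)*(-1/922)*(-605944631) - 106 = -605944631/186895854 - 106 = -20416905155/186895854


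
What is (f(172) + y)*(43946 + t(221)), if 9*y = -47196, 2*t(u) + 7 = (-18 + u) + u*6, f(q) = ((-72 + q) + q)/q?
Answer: -10078030768/43 ≈ -2.3437e+8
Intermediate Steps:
f(q) = (-72 + 2*q)/q
t(u) = -25/2 + 7*u/2 (t(u) = -7/2 + ((-18 + u) + u*6)/2 = -7/2 + ((-18 + u) + 6*u)/2 = -7/2 + (-18 + 7*u)/2 = -7/2 + (-9 + 7*u/2) = -25/2 + 7*u/2)
y = -5244 (y = (1/9)*(-47196) = -5244)
(f(172) + y)*(43946 + t(221)) = ((2 - 72/172) - 5244)*(43946 + (-25/2 + (7/2)*221)) = ((2 - 72*1/172) - 5244)*(43946 + (-25/2 + 1547/2)) = ((2 - 18/43) - 5244)*(43946 + 761) = (68/43 - 5244)*44707 = -225424/43*44707 = -10078030768/43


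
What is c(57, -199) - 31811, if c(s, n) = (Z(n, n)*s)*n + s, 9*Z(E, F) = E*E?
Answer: -149826643/3 ≈ -4.9942e+7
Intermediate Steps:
Z(E, F) = E²/9 (Z(E, F) = (E*E)/9 = E²/9)
c(s, n) = s + s*n³/9 (c(s, n) = ((n²/9)*s)*n + s = (s*n²/9)*n + s = s*n³/9 + s = s + s*n³/9)
c(57, -199) - 31811 = (⅑)*57*(9 + (-199)³) - 31811 = (⅑)*57*(9 - 7880599) - 31811 = (⅑)*57*(-7880590) - 31811 = -149731210/3 - 31811 = -149826643/3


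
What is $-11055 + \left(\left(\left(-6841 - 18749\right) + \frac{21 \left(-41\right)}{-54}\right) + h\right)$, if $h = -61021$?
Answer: $- \frac{1757701}{18} \approx -97650.0$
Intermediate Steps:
$-11055 + \left(\left(\left(-6841 - 18749\right) + \frac{21 \left(-41\right)}{-54}\right) + h\right) = -11055 - \left(86611 - \frac{21 \left(-41\right)}{-54}\right) = -11055 - \frac{1558711}{18} = - \frac{1757701}{18}$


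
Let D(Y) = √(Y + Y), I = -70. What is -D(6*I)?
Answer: -2*I*√210 ≈ -28.983*I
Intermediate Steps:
D(Y) = √2*√Y (D(Y) = √(2*Y) = √2*√Y)
-D(6*I) = -√2*√(6*(-70)) = -√2*√(-420) = -√2*2*I*√105 = -2*I*√210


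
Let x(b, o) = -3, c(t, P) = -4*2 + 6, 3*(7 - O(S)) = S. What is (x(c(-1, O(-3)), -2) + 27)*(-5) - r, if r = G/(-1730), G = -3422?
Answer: -105511/865 ≈ -121.98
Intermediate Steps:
O(S) = 7 - S/3
c(t, P) = -2 (c(t, P) = -8 + 6 = -2)
r = 1711/865 (r = -3422/(-1730) = -3422*(-1/1730) = 1711/865 ≈ 1.9780)
(x(c(-1, O(-3)), -2) + 27)*(-5) - r = (-3 + 27)*(-5) - 1*1711/865 = 24*(-5) - 1711/865 = -120 - 1711/865 = -105511/865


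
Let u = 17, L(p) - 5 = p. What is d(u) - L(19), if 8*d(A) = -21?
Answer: -213/8 ≈ -26.625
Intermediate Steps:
L(p) = 5 + p
d(A) = -21/8 (d(A) = (1/8)*(-21) = -21/8)
d(u) - L(19) = -21/8 - (5 + 19) = -21/8 - 1*24 = -21/8 - 24 = -213/8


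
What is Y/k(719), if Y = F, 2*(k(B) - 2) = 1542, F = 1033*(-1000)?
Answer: -1033000/773 ≈ -1336.4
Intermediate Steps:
F = -1033000
k(B) = 773 (k(B) = 2 + (½)*1542 = 2 + 771 = 773)
Y = -1033000
Y/k(719) = -1033000/773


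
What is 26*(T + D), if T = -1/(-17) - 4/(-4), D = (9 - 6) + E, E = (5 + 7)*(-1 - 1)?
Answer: -8814/17 ≈ -518.47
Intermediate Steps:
E = -24 (E = 12*(-2) = -24)
D = -21 (D = (9 - 6) - 24 = 3 - 24 = -21)
T = 18/17 (T = -1*(-1/17) - 4*(-1/4) = 1/17 + 1 = 18/17 ≈ 1.0588)
26*(T + D) = 26*(18/17 - 21) = 26*(-339/17) = -8814/17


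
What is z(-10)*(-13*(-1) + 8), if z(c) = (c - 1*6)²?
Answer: 5376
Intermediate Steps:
z(c) = (-6 + c)² (z(c) = (c - 6)² = (-6 + c)²)
z(-10)*(-13*(-1) + 8) = (-6 - 10)²*(-13*(-1) + 8) = (-16)²*(13 + 8) = 256*21 = 5376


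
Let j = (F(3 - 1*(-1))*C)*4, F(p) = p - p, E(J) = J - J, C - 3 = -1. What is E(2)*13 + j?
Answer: 0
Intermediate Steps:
C = 2 (C = 3 - 1 = 2)
E(J) = 0
F(p) = 0
j = 0 (j = (0*2)*4 = 0*4 = 0)
E(2)*13 + j = 0*13 + 0 = 0 + 0 = 0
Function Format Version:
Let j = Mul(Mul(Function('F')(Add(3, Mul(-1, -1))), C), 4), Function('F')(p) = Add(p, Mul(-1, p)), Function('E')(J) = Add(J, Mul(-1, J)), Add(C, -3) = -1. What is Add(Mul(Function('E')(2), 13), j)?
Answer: 0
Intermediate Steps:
C = 2 (C = Add(3, -1) = 2)
Function('E')(J) = 0
Function('F')(p) = 0
j = 0 (j = Mul(Mul(0, 2), 4) = Mul(0, 4) = 0)
Add(Mul(Function('E')(2), 13), j) = Add(Mul(0, 13), 0) = Add(0, 0) = 0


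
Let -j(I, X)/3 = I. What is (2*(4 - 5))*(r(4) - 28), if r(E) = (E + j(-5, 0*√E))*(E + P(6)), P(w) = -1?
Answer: -58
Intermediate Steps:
j(I, X) = -3*I
r(E) = (-1 + E)*(15 + E) (r(E) = (E - 3*(-5))*(E - 1) = (E + 15)*(-1 + E) = (15 + E)*(-1 + E) = (-1 + E)*(15 + E))
(2*(4 - 5))*(r(4) - 28) = (2*(4 - 5))*((-15 + 4² + 14*4) - 28) = (2*(-1))*((-15 + 16 + 56) - 28) = -2*(57 - 28) = -2*29 = -58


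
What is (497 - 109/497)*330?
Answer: 81477000/497 ≈ 1.6394e+5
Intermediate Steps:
(497 - 109/497)*330 = (246900/497)*330 = 81477000/497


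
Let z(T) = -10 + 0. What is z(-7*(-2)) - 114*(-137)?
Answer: 15608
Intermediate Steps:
z(T) = -10
z(-7*(-2)) - 114*(-137) = -10 - 114*(-137) = -10 + 15618 = 15608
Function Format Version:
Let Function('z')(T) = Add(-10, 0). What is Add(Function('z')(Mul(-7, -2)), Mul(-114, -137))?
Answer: 15608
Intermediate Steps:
Function('z')(T) = -10
Add(Function('z')(Mul(-7, -2)), Mul(-114, -137)) = Add(-10, Mul(-114, -137)) = Add(-10, 15618) = 15608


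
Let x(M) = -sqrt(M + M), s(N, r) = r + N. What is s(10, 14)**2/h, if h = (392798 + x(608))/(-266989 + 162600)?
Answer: -1968181940256/12857522299 - 40085376*sqrt(19)/12857522299 ≈ -153.09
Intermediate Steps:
s(N, r) = N + r
x(M) = -sqrt(2)*sqrt(M) (x(M) = -sqrt(2*M) = -sqrt(2)*sqrt(M))
h = -392798/104389 + 8*sqrt(19)/104389 (h = (392798 - sqrt(2)*sqrt(608))/(-266989 + 162600) = (392798 - sqrt(2)*4*sqrt(38))/(-104389) = (392798 - 8*sqrt(19))*(-1/104389) = -392798/104389 + 8*sqrt(19)/104389 ≈ -3.7625)
s(10, 14)**2/h = (10 + 14)**2/(-392798/104389 + 8*sqrt(19)/104389) = 24**2/(-392798/104389 + 8*sqrt(19)/104389) = 576/(-392798/104389 + 8*sqrt(19)/104389)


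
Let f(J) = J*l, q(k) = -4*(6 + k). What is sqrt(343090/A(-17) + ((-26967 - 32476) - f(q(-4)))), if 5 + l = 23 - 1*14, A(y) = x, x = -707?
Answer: I*sqrt(29939093569)/707 ≈ 244.74*I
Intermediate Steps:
q(k) = -24 - 4*k
A(y) = -707
l = 4 (l = -5 + (23 - 1*14) = -5 + (23 - 14) = -5 + 9 = 4)
f(J) = 4*J (f(J) = J*4 = 4*J)
sqrt(343090/A(-17) + ((-26967 - 32476) - f(q(-4)))) = sqrt(343090/(-707) + ((-26967 - 32476) - 4*(-24 - 4*(-4)))) = sqrt(343090*(-1/707) + (-59443 - 4*(-24 + 16))) = sqrt(-343090/707 + (-59443 - 4*(-8))) = sqrt(-343090/707 + (-59443 - 1*(-32))) = sqrt(-343090/707 + (-59443 + 32)) = sqrt(-343090/707 - 59411) = sqrt(-42346667/707) = I*sqrt(29939093569)/707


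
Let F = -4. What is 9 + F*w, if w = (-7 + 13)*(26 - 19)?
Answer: -159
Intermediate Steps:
w = 42 (w = 6*7 = 42)
9 + F*w = 9 - 4*42 = 9 - 168 = -159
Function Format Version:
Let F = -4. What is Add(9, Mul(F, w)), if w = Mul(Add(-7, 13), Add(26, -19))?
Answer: -159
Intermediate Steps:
w = 42 (w = Mul(6, 7) = 42)
Add(9, Mul(F, w)) = Add(9, Mul(-4, 42)) = Add(9, -168) = -159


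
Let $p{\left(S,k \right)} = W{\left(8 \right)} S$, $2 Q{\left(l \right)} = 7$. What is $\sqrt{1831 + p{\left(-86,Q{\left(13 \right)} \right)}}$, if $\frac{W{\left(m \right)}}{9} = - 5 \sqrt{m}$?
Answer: $\sqrt{1831 + 7740 \sqrt{2}} \approx 113.04$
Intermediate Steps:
$W{\left(m \right)} = - 45 \sqrt{m}$ ($W{\left(m \right)} = 9 \left(- 5 \sqrt{m}\right) = - 45 \sqrt{m}$)
$Q{\left(l \right)} = \frac{7}{2}$ ($Q{\left(l \right)} = \frac{1}{2} \cdot 7 = \frac{7}{2}$)
$p{\left(S,k \right)} = - 90 S \sqrt{2}$ ($p{\left(S,k \right)} = - 45 \sqrt{8} S = - 45 \cdot 2 \sqrt{2} S = - 90 \sqrt{2} S = - 90 S \sqrt{2}$)
$\sqrt{1831 + p{\left(-86,Q{\left(13 \right)} \right)}} = \sqrt{1831 - - 7740 \sqrt{2}} = \sqrt{1831 + 7740 \sqrt{2}}$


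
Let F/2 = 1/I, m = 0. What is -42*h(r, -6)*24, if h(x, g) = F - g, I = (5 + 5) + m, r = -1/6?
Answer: -31248/5 ≈ -6249.6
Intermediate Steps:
r = -⅙ (r = -1*⅙ = -⅙ ≈ -0.16667)
I = 10 (I = (5 + 5) + 0 = 10 + 0 = 10)
F = ⅕ (F = 2/10 = 2*(⅒) = ⅕ ≈ 0.20000)
h(x, g) = ⅕ - g
-42*h(r, -6)*24 = -42*(⅕ - 1*(-6))*24 = -42*(⅕ + 6)*24 = -42*31/5*24 = -1302/5*24 = -31248/5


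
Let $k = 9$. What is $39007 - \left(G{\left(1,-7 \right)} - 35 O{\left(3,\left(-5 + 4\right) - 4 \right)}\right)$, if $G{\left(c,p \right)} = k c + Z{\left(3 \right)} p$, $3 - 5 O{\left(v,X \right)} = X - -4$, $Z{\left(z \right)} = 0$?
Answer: $39026$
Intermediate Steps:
$O{\left(v,X \right)} = - \frac{1}{5} - \frac{X}{5}$ ($O{\left(v,X \right)} = \frac{3}{5} - \frac{X - -4}{5} = \frac{3}{5} - \frac{X + 4}{5} = \frac{3}{5} - \frac{4 + X}{5} = \frac{3}{5} - \left(\frac{4}{5} + \frac{X}{5}\right) = - \frac{1}{5} - \frac{X}{5}$)
$G{\left(c,p \right)} = 9 c$ ($G{\left(c,p \right)} = 9 c + 0 p = 9 c + 0 = 9 c$)
$39007 - \left(G{\left(1,-7 \right)} - 35 O{\left(3,\left(-5 + 4\right) - 4 \right)}\right) = 39007 - \left(9 \cdot 1 - 35 \left(- \frac{1}{5} - \frac{\left(-5 + 4\right) - 4}{5}\right)\right) = 39007 - \left(9 - 35 \left(- \frac{1}{5} - \frac{-1 - 4}{5}\right)\right) = 39007 - \left(9 - 35 \left(- \frac{1}{5} - -1\right)\right) = 39007 - \left(9 - 35 \left(- \frac{1}{5} + 1\right)\right) = 39007 - \left(9 - 28\right) = 39007 - -19 = 39007 + 19 = 39026$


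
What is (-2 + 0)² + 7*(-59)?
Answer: -409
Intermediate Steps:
(-2 + 0)² + 7*(-59) = (-2)² - 413 = 4 - 413 = -409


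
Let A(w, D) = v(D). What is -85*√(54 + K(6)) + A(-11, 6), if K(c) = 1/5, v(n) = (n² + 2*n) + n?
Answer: 54 - 17*√1355 ≈ -571.78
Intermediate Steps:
v(n) = n² + 3*n
A(w, D) = D*(3 + D)
K(c) = ⅕
-85*√(54 + K(6)) + A(-11, 6) = -85*√(54 + ⅕) + 6*(3 + 6) = -17*√1355 + 6*9 = -17*√1355 + 54 = 54 - 17*√1355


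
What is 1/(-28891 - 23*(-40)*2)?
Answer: -1/27051 ≈ -3.6967e-5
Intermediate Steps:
1/(-28891 - 23*(-40)*2) = 1/(-28891 + 920*2) = 1/(-28891 + 1840) = 1/(-27051) = -1/27051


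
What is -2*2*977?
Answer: -3908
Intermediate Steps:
-2*2*977 = -4*977 = -3908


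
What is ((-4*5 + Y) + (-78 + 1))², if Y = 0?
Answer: 9409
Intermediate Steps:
((-4*5 + Y) + (-78 + 1))² = ((-4*5 + 0) + (-78 + 1))² = ((-20 + 0) - 77)² = (-20 - 77)² = (-97)² = 9409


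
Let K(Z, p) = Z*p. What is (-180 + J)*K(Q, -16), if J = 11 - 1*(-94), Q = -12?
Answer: -14400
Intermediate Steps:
J = 105 (J = 11 + 94 = 105)
(-180 + J)*K(Q, -16) = (-180 + 105)*(-12*(-16)) = -75*192 = -14400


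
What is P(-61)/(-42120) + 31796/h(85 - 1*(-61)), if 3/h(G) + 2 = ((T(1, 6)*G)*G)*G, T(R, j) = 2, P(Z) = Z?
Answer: 2778612720436861/42120 ≈ 6.5969e+10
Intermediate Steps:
h(G) = 3/(-2 + 2*G**3) (h(G) = 3/(-2 + ((2*G)*G)*G) = 3/(-2 + (2*G**2)*G) = 3/(-2 + 2*G**3))
P(-61)/(-42120) + 31796/h(85 - 1*(-61)) = -61/(-42120) + 31796/((3/(2*(-1 + (85 - 1*(-61))**3)))) = -61*(-1/42120) + 31796/((3/(2*(-1 + (85 + 61)**3)))) = 61/42120 + 31796/((3/(2*(-1 + 146**3)))) = 61/42120 + 31796/((3/(2*(-1 + 3112136)))) = 61/42120 + 31796/(((3/2)/3112135)) = 61/42120 + 31796/(((3/2)*(1/3112135))) = 61/42120 + 31796/(3/6224270) = 61/42120 + 31796*(6224270/3) = 61/42120 + 197906888920/3 = 2778612720436861/42120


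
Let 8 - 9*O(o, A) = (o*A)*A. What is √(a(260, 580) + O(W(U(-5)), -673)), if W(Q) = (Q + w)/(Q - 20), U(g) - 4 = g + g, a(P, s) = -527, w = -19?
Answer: I*√33067190/26 ≈ 221.17*I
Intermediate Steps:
U(g) = 4 + 2*g (U(g) = 4 + (g + g) = 4 + 2*g)
W(Q) = (-19 + Q)/(-20 + Q) (W(Q) = (Q - 19)/(Q - 20) = (-19 + Q)/(-20 + Q))
O(o, A) = 8/9 - o*A²/9 (O(o, A) = 8/9 - o*A*A/9 = 8/9 - A*o*A/9 = 8/9 - o*A²/9)
√(a(260, 580) + O(W(U(-5)), -673)) = √(-527 + (8/9 - ⅑*(-19 + (4 + 2*(-5)))/(-20 + (4 + 2*(-5)))*(-673)²)) = √(-527 + (8/9 - ⅑*(-19 + (4 - 10))/(-20 + (4 - 10))*452929)) = √(-527 + (8/9 - ⅑*(-19 - 6)/(-20 - 6)*452929)) = √(-527 + (8/9 - ⅑*-25/(-26)*452929)) = √(-527 + (8/9 - ⅑*(-1/26*(-25))*452929)) = √(-527 + (8/9 - ⅑*25/26*452929)) = √(-527 + (8/9 - 11323225/234)) = √(-527 - 1258113/26) = √(-1271815/26) = I*√33067190/26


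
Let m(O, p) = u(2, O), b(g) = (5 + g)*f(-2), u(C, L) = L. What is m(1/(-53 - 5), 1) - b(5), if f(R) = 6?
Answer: -3481/58 ≈ -60.017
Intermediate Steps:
b(g) = 30 + 6*g (b(g) = (5 + g)*6 = 30 + 6*g)
m(O, p) = O
m(1/(-53 - 5), 1) - b(5) = 1/(-53 - 5) - (30 + 6*5) = 1/(-58) - (30 + 30) = -1/58 - 1*60 = -1/58 - 60 = -3481/58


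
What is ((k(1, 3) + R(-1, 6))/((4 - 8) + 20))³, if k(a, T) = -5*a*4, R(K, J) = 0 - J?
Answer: -2197/512 ≈ -4.2910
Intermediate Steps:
R(K, J) = -J
k(a, T) = -20*a
((k(1, 3) + R(-1, 6))/((4 - 8) + 20))³ = ((-20*1 - 1*6)/((4 - 8) + 20))³ = ((-20 - 6)/(-4 + 20))³ = (-26/16)³ = (-26*1/16)³ = (-13/8)³ = -2197/512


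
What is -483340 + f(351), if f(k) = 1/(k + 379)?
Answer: -352838199/730 ≈ -4.8334e+5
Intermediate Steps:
f(k) = 1/(379 + k)
-483340 + f(351) = -483340 + 1/(379 + 351) = -483340 + 1/730 = -352838199/730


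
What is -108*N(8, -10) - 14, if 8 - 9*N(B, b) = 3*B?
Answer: 178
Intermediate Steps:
N(B, b) = 8/9 - B/3
-108*N(8, -10) - 14 = -108*(8/9 - ⅓*8) - 14 = -108*(8/9 - 8/3) - 14 = -108*(-16/9) - 14 = 192 - 14 = 178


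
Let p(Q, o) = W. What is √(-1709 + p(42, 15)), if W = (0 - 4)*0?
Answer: I*√1709 ≈ 41.34*I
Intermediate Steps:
W = 0 (W = -4*0 = 0)
p(Q, o) = 0
√(-1709 + p(42, 15)) = √(-1709 + 0) = √(-1709) = I*√1709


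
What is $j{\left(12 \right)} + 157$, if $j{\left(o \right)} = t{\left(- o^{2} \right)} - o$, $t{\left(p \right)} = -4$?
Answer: $141$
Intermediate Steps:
$j{\left(o \right)} = -4 - o$
$j{\left(12 \right)} + 157 = \left(-4 - 12\right) + 157 = -16 + 157 = 141$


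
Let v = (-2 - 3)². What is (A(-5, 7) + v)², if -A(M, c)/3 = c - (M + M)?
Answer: 676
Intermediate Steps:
A(M, c) = -3*c + 6*M (A(M, c) = -3*(c - (M + M)) = -3*(c - 2*M) = -3*c + 6*M)
v = 25 (v = (-5)² = 25)
(A(-5, 7) + v)² = ((-3*7 + 6*(-5)) + 25)² = ((-21 - 30) + 25)² = (-51 + 25)² = (-26)² = 676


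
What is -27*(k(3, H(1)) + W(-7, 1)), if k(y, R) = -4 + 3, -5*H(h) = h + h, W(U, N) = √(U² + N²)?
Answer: 27 - 135*√2 ≈ -163.92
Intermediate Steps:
W(U, N) = √(N² + U²)
H(h) = -2*h/5 (H(h) = -(h + h)/5 = -2*h/5)
k(y, R) = -1
-27*(k(3, H(1)) + W(-7, 1)) = -27*(-1 + √(1² + (-7)²)) = -27*(-1 + √(1 + 49)) = -27*(-1 + √50) = -27*(-1 + 5*√2) = 27 - 135*√2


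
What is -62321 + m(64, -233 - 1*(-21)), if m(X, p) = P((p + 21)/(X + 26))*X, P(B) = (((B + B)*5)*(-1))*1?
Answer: -548665/9 ≈ -60963.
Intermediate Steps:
P(B) = -10*B (P(B) = (((2*B)*5)*(-1))*1 = ((10*B)*(-1))*1 = -10*B*1 = -10*B)
m(X, p) = -10*X*(21 + p)/(26 + X) (m(X, p) = (-10*(p + 21)/(X + 26))*X = (-10*(21 + p)/(26 + X))*X = -10*X*(21 + p)/(26 + X))
-62321 + m(64, -233 - 1*(-21)) = -62321 + 10*64*(-21 - (-233 - 1*(-21)))/(26 + 64) = -62321 + 10*64*(-21 - (-233 + 21))/90 = -62321 + 10*64*(1/90)*(-21 - 1*(-212)) = -62321 + 10*64*(1/90)*(-21 + 212) = -62321 + 10*64*(1/90)*191 = -62321 + 12224/9 = -548665/9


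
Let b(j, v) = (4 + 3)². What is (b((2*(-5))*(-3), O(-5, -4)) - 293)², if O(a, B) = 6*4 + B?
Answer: 59536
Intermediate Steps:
O(a, B) = 24 + B
b(j, v) = 49 (b(j, v) = 7² = 49)
(b((2*(-5))*(-3), O(-5, -4)) - 293)² = (49 - 293)² = (-244)² = 59536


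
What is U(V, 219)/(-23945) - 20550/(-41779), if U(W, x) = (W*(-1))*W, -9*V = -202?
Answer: 41562400066/81032250555 ≈ 0.51291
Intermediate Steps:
V = 202/9 (V = -1/9*(-202) = 202/9 ≈ 22.444)
U(W, x) = -W**2 (U(W, x) = (-W)*W = -W**2)
U(V, 219)/(-23945) - 20550/(-41779) = -(202/9)**2/(-23945) - 20550/(-41779) = -1*40804/81*(-1/23945) - 20550*(-1/41779) = -40804/81*(-1/23945) + 20550/41779 = 40804/1939545 + 20550/41779 = 41562400066/81032250555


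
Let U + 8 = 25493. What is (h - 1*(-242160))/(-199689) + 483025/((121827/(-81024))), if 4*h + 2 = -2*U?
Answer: -2605059993703753/8109170601 ≈ -3.2125e+5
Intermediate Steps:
U = 25485 (U = -8 + 25493 = 25485)
h = -12743 (h = -½ + (-2*25485)/4 = -½ + (¼)*(-50970) = -½ - 25485/2 = -12743)
(h - 1*(-242160))/(-199689) + 483025/((121827/(-81024))) = (-12743 - 1*(-242160))/(-199689) + 483025/((121827/(-81024))) = (-12743 + 242160)*(-1/199689) + 483025/((121827*(-1/81024))) = 229417*(-1/199689) + 483025/(-40609/27008) = -229417/199689 + 483025*(-27008/40609) = -229417/199689 - 13045539200/40609 = -2605059993703753/8109170601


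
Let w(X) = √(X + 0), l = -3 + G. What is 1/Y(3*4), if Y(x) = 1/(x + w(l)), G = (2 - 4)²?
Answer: 13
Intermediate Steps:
G = 4 (G = (-2)² = 4)
l = 1 (l = -3 + 4 = 1)
w(X) = √X
Y(x) = 1/(1 + x) (Y(x) = 1/(x + √1) = 1/(x + 1) = 1/(1 + x))
1/Y(3*4) = 1/(1/(1 + 3*4)) = 1/(1/(1 + 12)) = 1/(1/13) = 13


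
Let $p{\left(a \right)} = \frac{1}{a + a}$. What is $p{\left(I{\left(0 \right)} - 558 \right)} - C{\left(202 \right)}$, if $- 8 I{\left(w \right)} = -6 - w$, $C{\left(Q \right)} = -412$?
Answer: $\frac{918346}{2229} \approx 412.0$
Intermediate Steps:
$I{\left(w \right)} = \frac{3}{4} + \frac{w}{8}$ ($I{\left(w \right)} = - \frac{-6 - w}{8} = \frac{3}{4} + \frac{w}{8}$)
$p{\left(a \right)} = \frac{1}{2 a}$
$p{\left(I{\left(0 \right)} - 558 \right)} - C{\left(202 \right)} = \frac{1}{2 \left(\left(\frac{3}{4} + \frac{1}{8} \cdot 0\right) - 558\right)} - -412 = \frac{1}{2 \left(\left(\frac{3}{4} + 0\right) - 558\right)} + 412 = \frac{1}{2 \left(\frac{3}{4} - 558\right)} + 412 = \frac{1}{2 \left(- \frac{2229}{4}\right)} + 412 = \frac{1}{2} \left(- \frac{4}{2229}\right) + 412 = - \frac{2}{2229} + 412 = \frac{918346}{2229}$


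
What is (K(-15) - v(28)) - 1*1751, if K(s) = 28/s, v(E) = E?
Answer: -26713/15 ≈ -1780.9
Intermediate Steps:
(K(-15) - v(28)) - 1*1751 = (28/(-15) - 1*28) - 1*1751 = (28*(-1/15) - 28) - 1751 = (-28/15 - 28) - 1751 = -448/15 - 1751 = -26713/15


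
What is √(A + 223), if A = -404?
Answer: I*√181 ≈ 13.454*I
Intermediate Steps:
√(A + 223) = √(-404 + 223) = √(-181) = I*√181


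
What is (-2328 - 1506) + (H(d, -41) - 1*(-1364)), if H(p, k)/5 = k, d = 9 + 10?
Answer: -2675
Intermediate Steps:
d = 19
H(p, k) = 5*k
(-2328 - 1506) + (H(d, -41) - 1*(-1364)) = (-2328 - 1506) + (5*(-41) - 1*(-1364)) = -3834 + (-205 + 1364) = -3834 + 1159 = -2675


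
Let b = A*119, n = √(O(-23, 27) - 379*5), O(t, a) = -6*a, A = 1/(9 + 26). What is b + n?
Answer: 17/5 + 11*I*√17 ≈ 3.4 + 45.354*I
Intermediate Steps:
A = 1/35 ≈ 0.028571
n = 11*I*√17 (n = √(-6*27 - 379*5) = √(-162 - 1895) = √(-2057) = 11*I*√17 ≈ 45.354*I)
b = 17/5 (b = (1/35)*119 = 17/5 ≈ 3.4000)
b + n = 17/5 + 11*I*√17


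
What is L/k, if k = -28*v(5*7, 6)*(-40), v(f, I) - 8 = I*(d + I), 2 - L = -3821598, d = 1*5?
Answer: 23885/518 ≈ 46.110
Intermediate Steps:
d = 5
L = 3821600 (L = 2 - 1*(-3821598) = 2 + 3821598 = 3821600)
v(f, I) = 8 + I*(5 + I)
k = 82880 (k = -28*(8 + 6² + 5*6)*(-40) = -28*(8 + 36 + 30)*(-40) = -28*74*(-40) = -2072*(-40) = 82880)
L/k = 3821600/82880 = 3821600*(1/82880) = 23885/518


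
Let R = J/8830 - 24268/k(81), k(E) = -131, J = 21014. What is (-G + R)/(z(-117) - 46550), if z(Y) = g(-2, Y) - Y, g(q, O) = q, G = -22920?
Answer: -13364645437/26856378775 ≈ -0.49763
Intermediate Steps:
R = 108519637/578365 (R = 21014/8830 - 24268/(-131) = 21014*(1/8830) - 24268*(-1/131) = 10507/4415 + 24268/131 = 108519637/578365 ≈ 187.63)
z(Y) = -2 - Y
(-G + R)/(z(-117) - 46550) = (-1*(-22920) + 108519637/578365)/((-2 - 1*(-117)) - 46550) = (22920 + 108519637/578365)/((-2 + 117) - 46550) = 13364645437/(578365*(115 - 46550)) = (13364645437/578365)/(-46435) = (13364645437/578365)*(-1/46435) = -13364645437/26856378775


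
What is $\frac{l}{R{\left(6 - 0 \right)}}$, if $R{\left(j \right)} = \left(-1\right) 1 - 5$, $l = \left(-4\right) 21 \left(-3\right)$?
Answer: $-42$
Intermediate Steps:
$l = 252$ ($l = \left(-84\right) \left(-3\right) = 252$)
$R{\left(j \right)} = -6$ ($R{\left(j \right)} = -1 - 5 = -6$)
$\frac{l}{R{\left(6 - 0 \right)}} = \frac{252}{-6} = 252 \left(- \frac{1}{6}\right) = -42$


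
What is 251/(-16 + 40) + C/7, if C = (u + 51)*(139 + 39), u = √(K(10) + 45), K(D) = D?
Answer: 219629/168 + 178*√55/7 ≈ 1495.9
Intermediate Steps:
u = √55 (u = √(10 + 45) = √55 ≈ 7.4162)
C = 9078 + 178*√55 (C = (√55 + 51)*(139 + 39) = (51 + √55)*178 = 9078 + 178*√55 ≈ 10398.)
251/(-16 + 40) + C/7 = 251/(-16 + 40) + (9078 + 178*√55)/7 = 251/24 + (9078 + 178*√55)*(⅐) = 251*(1/24) + (9078/7 + 178*√55/7) = 251/24 + (9078/7 + 178*√55/7) = 219629/168 + 178*√55/7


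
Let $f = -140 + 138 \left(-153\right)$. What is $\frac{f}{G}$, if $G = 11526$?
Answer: $- \frac{10627}{5763} \approx -1.844$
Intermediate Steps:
$f = -21254$ ($f = -140 - 21114 = -21254$)
$\frac{f}{G} = - \frac{21254}{11526} = \left(-21254\right) \frac{1}{11526} = - \frac{10627}{5763}$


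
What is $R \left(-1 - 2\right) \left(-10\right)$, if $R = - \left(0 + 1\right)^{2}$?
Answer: $-30$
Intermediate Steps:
$R = -1$ ($R = - 1^{2} = \left(-1\right) 1 = -1$)
$R \left(-1 - 2\right) \left(-10\right) = - \left(-1 - 2\right) \left(-10\right) = - \left(-3\right) \left(-10\right) = \left(-1\right) 30 = -30$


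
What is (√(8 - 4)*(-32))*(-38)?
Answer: 2432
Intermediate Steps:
(√(8 - 4)*(-32))*(-38) = (√4*(-32))*(-38) = (2*(-32))*(-38) = -64*(-38) = 2432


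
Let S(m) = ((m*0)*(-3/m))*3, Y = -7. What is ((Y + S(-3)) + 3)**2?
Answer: 16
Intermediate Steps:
S(m) = 0 (S(m) = (0*(-3/m))*3 = 0*3 = 0)
((Y + S(-3)) + 3)**2 = ((-7 + 0) + 3)**2 = (-7 + 3)**2 = (-4)**2 = 16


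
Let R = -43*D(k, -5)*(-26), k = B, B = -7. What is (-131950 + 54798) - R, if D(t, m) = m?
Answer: -71562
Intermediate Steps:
k = -7
R = -5590 (R = -43*(-5)*(-26) = 215*(-26) = -5590)
(-131950 + 54798) - R = (-131950 + 54798) - 1*(-5590) = -77152 + 5590 = -71562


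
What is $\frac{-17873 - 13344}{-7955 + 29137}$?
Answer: $- \frac{31217}{21182} \approx -1.4738$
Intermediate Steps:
$\frac{-17873 - 13344}{-7955 + 29137} = - \frac{31217}{21182}$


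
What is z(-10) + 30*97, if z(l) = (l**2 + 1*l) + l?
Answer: 2990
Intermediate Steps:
z(l) = l**2 + 2*l (z(l) = (l**2 + l) + l = (l + l**2) + l = l**2 + 2*l)
z(-10) + 30*97 = -10*(2 - 10) + 30*97 = -10*(-8) + 2910 = 80 + 2910 = 2990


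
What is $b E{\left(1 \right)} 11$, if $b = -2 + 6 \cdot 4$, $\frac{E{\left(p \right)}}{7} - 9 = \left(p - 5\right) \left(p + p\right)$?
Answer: $1694$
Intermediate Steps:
$E{\left(p \right)} = 63 + 14 p \left(-5 + p\right)$ ($E{\left(p \right)} = 63 + 7 \left(p - 5\right) \left(p + p\right) = 63 + 7 \left(-5 + p\right) 2 p = 63 + 7 \cdot 2 p \left(-5 + p\right) = 63 + 14 p \left(-5 + p\right)$)
$b = 22$ ($b = -2 + 24 = 22$)
$b E{\left(1 \right)} 11 = 22 \left(63 - 70 + 14 \cdot 1^{2}\right) 11 = 22 \left(63 - 70 + 14 \cdot 1\right) 11 = 22 \left(63 - 70 + 14\right) 11 = 22 \cdot 7 \cdot 11 = 154 \cdot 11 = 1694$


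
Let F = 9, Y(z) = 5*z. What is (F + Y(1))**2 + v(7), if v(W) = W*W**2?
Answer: 539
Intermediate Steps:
v(W) = W**3
(F + Y(1))**2 + v(7) = (9 + 5*1)**2 + 7**3 = (9 + 5)**2 + 343 = 14**2 + 343 = 196 + 343 = 539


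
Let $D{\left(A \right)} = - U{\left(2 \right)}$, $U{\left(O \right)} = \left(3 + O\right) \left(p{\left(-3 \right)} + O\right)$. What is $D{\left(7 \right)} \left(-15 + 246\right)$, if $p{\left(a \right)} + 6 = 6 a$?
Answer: $25410$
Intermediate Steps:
$p{\left(a \right)} = -6 + 6 a$
$U{\left(O \right)} = \left(-24 + O\right) \left(3 + O\right)$ ($U{\left(O \right)} = \left(3 + O\right) \left(\left(-6 + 6 \left(-3\right)\right) + O\right) = \left(3 + O\right) \left(\left(-6 - 18\right) + O\right) = \left(3 + O\right) \left(-24 + O\right) = \left(-24 + O\right) \left(3 + O\right)$)
$D{\left(A \right)} = 110$ ($D{\left(A \right)} = - (-72 + 2^{2} - 42) = - (-72 + 4 - 42) = \left(-1\right) \left(-110\right) = 110$)
$D{\left(7 \right)} \left(-15 + 246\right) = 110 \left(-15 + 246\right) = 110 \cdot 231 = 25410$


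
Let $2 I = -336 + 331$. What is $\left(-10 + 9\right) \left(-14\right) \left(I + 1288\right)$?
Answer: $17997$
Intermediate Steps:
$I = - \frac{5}{2}$ ($I = \frac{-336 + 331}{2} = \frac{1}{2} \left(-5\right) = - \frac{5}{2} \approx -2.5$)
$\left(-10 + 9\right) \left(-14\right) \left(I + 1288\right) = \left(-10 + 9\right) \left(-14\right) \left(- \frac{5}{2} + 1288\right) = \left(-1\right) \left(-14\right) \frac{2571}{2} = 14 \cdot \frac{2571}{2} = 17997$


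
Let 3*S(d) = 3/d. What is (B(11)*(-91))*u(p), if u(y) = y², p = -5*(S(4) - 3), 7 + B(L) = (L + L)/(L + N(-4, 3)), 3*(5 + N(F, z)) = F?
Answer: 39325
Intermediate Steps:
S(d) = 1/d (S(d) = (3/d)/3 = 1/d)
N(F, z) = -5 + F/3
B(L) = -7 + 2*L/(-19/3 + L) (B(L) = -7 + (L + L)/(L + (-5 + (⅓)*(-4))) = -7 + (2*L)/(L + (-5 - 4/3)) = -7 + (2*L)/(L - 19/3) = -7 + (2*L)/(-19/3 + L) = -7 + 2*L/(-19/3 + L))
p = 55/4 (p = -5*(1/4 - 3) = -5*(¼ - 3) = -5*(-11/4) = 55/4 ≈ 13.750)
(B(11)*(-91))*u(p) = (((133 - 15*11)/(-19 + 3*11))*(-91))*(55/4)² = (((133 - 165)/(-19 + 33))*(-91))*(3025/16) = ((-32/14)*(-91))*(3025/16) = (((1/14)*(-32))*(-91))*(3025/16) = -16/7*(-91)*(3025/16) = 208*(3025/16) = 39325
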